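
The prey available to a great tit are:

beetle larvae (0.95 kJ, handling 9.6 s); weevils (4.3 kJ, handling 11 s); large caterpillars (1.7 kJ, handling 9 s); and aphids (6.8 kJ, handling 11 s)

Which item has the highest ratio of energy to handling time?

In descending order of E/h:
aphids: 6.8/11 = 0.618 kJ/s
weevils: 4.3/11 = 0.391 kJ/s
large caterpillars: 1.7/9 = 0.189 kJ/s
beetle larvae: 0.95/9.6 = 0.099 kJ/s

aphids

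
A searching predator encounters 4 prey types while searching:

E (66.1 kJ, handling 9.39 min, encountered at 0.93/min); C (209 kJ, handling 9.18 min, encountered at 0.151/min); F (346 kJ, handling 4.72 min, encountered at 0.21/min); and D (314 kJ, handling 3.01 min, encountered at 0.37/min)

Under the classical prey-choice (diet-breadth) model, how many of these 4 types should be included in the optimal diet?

Rank by E/h (kJ/min): D 104, F 73.3, C 22.8, E 7.04. Include each in turn until the next type's E/h falls below the running intake rate.
Rate on top 1: 54.97. F: 73.3 > 54.97 → include.
Rate on top 2: 60.82. C: 22.8 < 60.82 → exclude; stop.
Optimal diet: D, F — 2 of 4 types.

2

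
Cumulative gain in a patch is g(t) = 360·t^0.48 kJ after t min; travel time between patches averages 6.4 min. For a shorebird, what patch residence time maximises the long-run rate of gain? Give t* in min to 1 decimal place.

5.9 min

Maximise g(t)/(T+t): set derivative to zero → g'(t)(T+t) = g(t).
g'(t) = 0.48·360·t^-0.52. Setting 0.48·360·t^-0.52 = 360·t^0.48/(6.4+t) gives 0.48(6.4+t) = t, so 0.52·t = 0.48×6.4.
t* = 0.48×6.4/0.52 = 5.908 min.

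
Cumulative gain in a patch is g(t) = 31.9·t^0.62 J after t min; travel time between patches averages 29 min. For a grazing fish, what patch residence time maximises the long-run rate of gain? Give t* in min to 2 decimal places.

47.32 min

By the marginal value theorem, leave when the instantaneous gain rate g'(t) equals the habitat-wide average g(t)/(T + t).
g'(t) = 0.62·31.9·t^-0.38. Setting 0.62·31.9·t^-0.38 = 31.9·t^0.62/(29+t) gives 0.62(29+t) = t, so 0.38·t = 0.62×29.
t* = 0.62×29/0.38 = 47.32 min.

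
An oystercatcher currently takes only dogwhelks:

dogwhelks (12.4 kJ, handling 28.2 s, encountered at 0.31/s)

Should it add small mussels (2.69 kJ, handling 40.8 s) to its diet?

No

Current rate: (0.31×12.4)/(1 + 0.31×28.2) = 0.3946 kJ/s.
Profitability of small mussels: 2.69/40.8 = 0.06593 kJ/s.
Since 0.06593 < R, time spent handling small mussels is better spent searching.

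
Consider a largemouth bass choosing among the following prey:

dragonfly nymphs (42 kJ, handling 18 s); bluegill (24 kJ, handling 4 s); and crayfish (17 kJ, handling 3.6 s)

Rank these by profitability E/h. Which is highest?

bluegill

In descending order of E/h:
bluegill: 24/4 = 6 kJ/s
crayfish: 17/3.6 = 4.72 kJ/s
dragonfly nymphs: 42/18 = 2.33 kJ/s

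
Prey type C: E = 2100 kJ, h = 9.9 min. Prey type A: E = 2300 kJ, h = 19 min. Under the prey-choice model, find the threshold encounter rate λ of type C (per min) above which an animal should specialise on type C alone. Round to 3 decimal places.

At the threshold, the rate on type C alone equals the profitability of type A: λ·2100/(1 + λ·9.9) = 2300/19 = 121.1.
Rearranging, λ(2100 − 121.1×9.9) = 121.1, so λ = 121.1/901.6 = 0.1343 per min.

0.134 per min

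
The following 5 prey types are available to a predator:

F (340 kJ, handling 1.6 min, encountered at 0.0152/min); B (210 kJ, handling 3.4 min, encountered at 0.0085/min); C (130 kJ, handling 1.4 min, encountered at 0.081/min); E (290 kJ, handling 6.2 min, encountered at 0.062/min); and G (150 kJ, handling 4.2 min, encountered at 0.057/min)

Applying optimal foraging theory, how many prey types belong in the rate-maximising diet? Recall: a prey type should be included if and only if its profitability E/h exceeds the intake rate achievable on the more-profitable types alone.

5

Rank by E/h (kJ/min): F 212, C 92.9, B 61.8, E 46.8, G 35.7. Include each in turn until the next type's E/h falls below the running intake rate.
Rate on top 1: 5.045. C: 92.9 > 5.045 → include.
Rate on top 2: 13.8. B: 61.8 > 13.8 → include.
Rate on top 3: 14.99. E: 46.8 > 14.99 → include.
Rate on top 4: 22.86. G: 35.7 > 22.86 → include.
Optimal diet: F, C, B, E, G — 5 of 5 types.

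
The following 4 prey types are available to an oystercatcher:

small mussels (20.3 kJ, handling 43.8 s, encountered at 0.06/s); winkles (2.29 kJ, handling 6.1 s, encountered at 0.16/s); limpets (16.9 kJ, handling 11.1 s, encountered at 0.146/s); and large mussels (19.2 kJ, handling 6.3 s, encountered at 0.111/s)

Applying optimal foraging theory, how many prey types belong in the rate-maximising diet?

Rank by E/h (kJ/s): large mussels 3.05, limpets 1.52, small mussels 0.463, winkles 0.375. Include each in turn until the next type's E/h falls below the running intake rate.
Rate on top 1: 1.254. limpets: 1.52 > 1.254 → include.
Rate on top 2: 1.385. small mussels: 0.463 < 1.385 → exclude; stop.
Optimal diet: large mussels, limpets — 2 of 4 types.

2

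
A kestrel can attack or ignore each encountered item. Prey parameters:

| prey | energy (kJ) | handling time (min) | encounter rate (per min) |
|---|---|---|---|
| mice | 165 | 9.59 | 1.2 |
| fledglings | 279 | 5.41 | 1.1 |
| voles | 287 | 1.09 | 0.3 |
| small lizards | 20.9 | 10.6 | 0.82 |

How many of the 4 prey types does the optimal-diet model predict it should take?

Rank by E/h (kJ/min): voles 263, fledglings 51.6, mice 17.2, small lizards 1.97. Include each in turn until the next type's E/h falls below the running intake rate.
Rate on top 1: 64.88. fledglings: 51.6 < 64.88 → exclude; stop.
Optimal diet: voles — 1 of 4 types.

1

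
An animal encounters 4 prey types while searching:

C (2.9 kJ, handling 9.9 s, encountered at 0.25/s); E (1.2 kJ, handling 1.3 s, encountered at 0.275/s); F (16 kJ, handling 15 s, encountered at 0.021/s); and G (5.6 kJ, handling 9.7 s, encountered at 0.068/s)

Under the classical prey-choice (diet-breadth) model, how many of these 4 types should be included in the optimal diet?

Rank by E/h (kJ/s): F 1.07, E 0.923, G 0.577, C 0.293. Include each in turn until the next type's E/h falls below the running intake rate.
Rate on top 1: 0.2555. E: 0.923 > 0.2555 → include.
Rate on top 2: 0.3982. G: 0.577 > 0.3982 → include.
Rate on top 3: 0.4489. C: 0.293 < 0.4489 → exclude; stop.
Optimal diet: F, E, G — 3 of 4 types.

3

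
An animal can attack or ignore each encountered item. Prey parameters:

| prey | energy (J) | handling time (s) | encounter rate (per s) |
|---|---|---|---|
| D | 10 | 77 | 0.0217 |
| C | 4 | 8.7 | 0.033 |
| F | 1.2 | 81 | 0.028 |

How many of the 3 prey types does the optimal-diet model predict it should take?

Rank by E/h (J/s): C 0.46, D 0.13, F 0.0148. Include each in turn until the next type's E/h falls below the running intake rate.
Rate on top 1: 0.1026. D: 0.13 > 0.1026 → include.
Rate on top 2: 0.118. F: 0.0148 < 0.118 → exclude; stop.
Optimal diet: C, D — 2 of 3 types.

2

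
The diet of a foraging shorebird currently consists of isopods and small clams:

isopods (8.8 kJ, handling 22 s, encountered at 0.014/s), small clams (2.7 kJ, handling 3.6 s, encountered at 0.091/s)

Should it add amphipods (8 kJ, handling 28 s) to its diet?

On isopods and small clams alone, R = ΣλE/(1+Σλh) = 0.3689/1.636 = 0.2255 kJ/s.
amphipods: E/h = 8/28 = 0.2857 kJ/s.
Since 0.2857 > R, including amphipods increases the long-run rate.

Yes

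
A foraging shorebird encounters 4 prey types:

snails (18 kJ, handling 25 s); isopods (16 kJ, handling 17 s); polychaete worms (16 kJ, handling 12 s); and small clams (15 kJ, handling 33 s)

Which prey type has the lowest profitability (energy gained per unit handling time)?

small clams

In descending order of E/h:
polychaete worms: 16/12 = 1.33 kJ/s
isopods: 16/17 = 0.941 kJ/s
snails: 18/25 = 0.72 kJ/s
small clams: 15/33 = 0.455 kJ/s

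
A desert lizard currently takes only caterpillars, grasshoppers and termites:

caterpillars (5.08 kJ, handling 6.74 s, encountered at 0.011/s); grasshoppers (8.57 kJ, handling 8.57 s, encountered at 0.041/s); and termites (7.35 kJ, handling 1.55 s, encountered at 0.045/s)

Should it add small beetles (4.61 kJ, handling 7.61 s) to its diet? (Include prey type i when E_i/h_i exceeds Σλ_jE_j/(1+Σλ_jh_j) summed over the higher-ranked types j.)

Yes

On caterpillars, grasshoppers and termites alone, R = ΣλE/(1+Σλh) = 0.738/1.495 = 0.4936 kJ/s.
small beetles: E/h = 4.61/7.61 = 0.6058 kJ/s.
0.6058 > 0.4936, so adding small beetles raises the average — include it.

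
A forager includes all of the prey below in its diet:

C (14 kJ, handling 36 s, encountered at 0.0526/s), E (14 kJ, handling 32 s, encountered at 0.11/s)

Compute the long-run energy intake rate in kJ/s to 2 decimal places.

0.35 kJ/s

R = Σλ_iE_i / (1 + Σλ_ih_i)
Numerator: 0.0526×14 + 0.11×14 = 2.276
Denominator: 1 + 0.0526×36 + 0.11×32 = 6.414
R = 2.276/6.414 = 0.3549 kJ/s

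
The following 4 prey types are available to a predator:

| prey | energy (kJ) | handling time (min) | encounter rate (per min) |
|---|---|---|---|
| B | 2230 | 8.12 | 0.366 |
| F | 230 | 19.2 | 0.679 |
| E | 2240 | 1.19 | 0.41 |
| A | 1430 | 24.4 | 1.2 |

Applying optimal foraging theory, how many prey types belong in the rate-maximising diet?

Rank by E/h (kJ/min): E 1.88e+03, B 275, A 58.6, F 12. Include each in turn until the next type's E/h falls below the running intake rate.
Rate on top 1: 617.2. B: 275 < 617.2 → exclude; stop.
Optimal diet: E — 1 of 4 types.

1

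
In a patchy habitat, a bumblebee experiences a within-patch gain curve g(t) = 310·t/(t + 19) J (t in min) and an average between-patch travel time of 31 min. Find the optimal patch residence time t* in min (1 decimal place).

24.3 min

Optimal t* satisfies g'(t*) = g(t*)/(T + t*).
g'(t) = 310·19/(t + 19)². Setting 310·19/(t+19)² = 310t/[(t+19)(31+t)] gives 19(31+t) = t(t+19), so t² = 19×31 = 589.
t* = √589 = 24.27 min.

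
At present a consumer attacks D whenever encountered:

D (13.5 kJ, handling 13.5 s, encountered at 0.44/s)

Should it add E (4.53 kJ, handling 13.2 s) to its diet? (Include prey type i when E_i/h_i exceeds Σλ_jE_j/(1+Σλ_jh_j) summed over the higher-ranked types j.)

On D alone, R = ΣλE/(1+Σλh) = 5.94/6.94 = 0.8559 kJ/s.
E: E/h = 4.53/13.2 = 0.3432 kJ/s.
0.3432 < 0.8559, so adding E would lower the average — exclude it.

No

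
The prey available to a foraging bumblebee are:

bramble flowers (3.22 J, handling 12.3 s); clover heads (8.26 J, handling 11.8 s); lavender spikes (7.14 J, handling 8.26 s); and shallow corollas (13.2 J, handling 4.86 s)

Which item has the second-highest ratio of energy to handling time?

Profitability E/h (J/s): bramble flowers = 3.22/12.3 = 0.262, clover heads = 8.26/11.8 = 0.7, lavender spikes = 7.14/8.26 = 0.864, shallow corollas = 13.2/4.86 = 2.72.
Ranked: shallow corollas > lavender spikes > clover heads > bramble flowers.

lavender spikes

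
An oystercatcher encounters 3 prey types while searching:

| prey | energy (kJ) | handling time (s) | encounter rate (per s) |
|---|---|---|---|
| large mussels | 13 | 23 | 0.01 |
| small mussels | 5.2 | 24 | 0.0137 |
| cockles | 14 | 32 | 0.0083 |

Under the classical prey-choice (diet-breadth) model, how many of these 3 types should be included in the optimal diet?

3

Profitabilities (E/h, kJ/s): large mussels 0.565, cockles 0.438, small mussels 0.217. Add prey in this order while the next type's profitability exceeds the intake rate on those already taken.
Rate on top 1: 0.1057. cockles: 0.438 > 0.1057 → include.
Rate on top 2: 0.1646. small mussels: 0.217 > 0.1646 → include.
Optimal diet: large mussels, cockles, small mussels — 3 of 3 types.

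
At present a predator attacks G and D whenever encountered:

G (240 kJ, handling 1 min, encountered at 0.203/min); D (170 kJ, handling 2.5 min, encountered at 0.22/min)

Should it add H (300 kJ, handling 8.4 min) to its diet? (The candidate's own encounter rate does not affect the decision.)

On G and D alone, R = ΣλE/(1+Σλh) = 86.12/1.753 = 49.13 kJ/min.
H: E/h = 300/8.4 = 35.71 kJ/min.
35.71 < 49.13, so adding H would lower the average — exclude it.

No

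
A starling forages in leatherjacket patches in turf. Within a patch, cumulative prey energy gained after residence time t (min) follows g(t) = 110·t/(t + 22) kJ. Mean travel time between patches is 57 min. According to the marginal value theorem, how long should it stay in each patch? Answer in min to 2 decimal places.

35.41 min

Optimal t* satisfies g'(t*) = g(t*)/(T + t*).
g'(t) = 110·22/(t + 22)². Setting 110·22/(t+22)² = 110t/[(t+22)(57+t)] gives 22(57+t) = t(t+22), so t² = 22×57 = 1254.
t* = √1254 = 35.41 min.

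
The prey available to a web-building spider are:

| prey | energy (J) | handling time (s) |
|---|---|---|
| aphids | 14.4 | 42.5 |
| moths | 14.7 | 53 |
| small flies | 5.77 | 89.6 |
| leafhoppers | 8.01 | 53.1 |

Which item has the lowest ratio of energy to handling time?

small flies

In descending order of E/h:
aphids: 14.4/42.5 = 0.339 J/s
moths: 14.7/53 = 0.277 J/s
leafhoppers: 8.01/53.1 = 0.151 J/s
small flies: 5.77/89.6 = 0.0644 J/s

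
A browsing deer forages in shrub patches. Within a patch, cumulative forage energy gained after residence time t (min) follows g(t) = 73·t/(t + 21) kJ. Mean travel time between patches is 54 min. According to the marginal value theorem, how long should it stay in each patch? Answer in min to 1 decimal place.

33.7 min

Optimal t* satisfies g'(t*) = g(t*)/(T + t*).
g'(t) = 73·21/(t + 21)². Setting 73·21/(t+21)² = 73t/[(t+21)(54+t)] gives 21(54+t) = t(t+21), so t² = 21×54 = 1134.
t* = √1134 = 33.67 min.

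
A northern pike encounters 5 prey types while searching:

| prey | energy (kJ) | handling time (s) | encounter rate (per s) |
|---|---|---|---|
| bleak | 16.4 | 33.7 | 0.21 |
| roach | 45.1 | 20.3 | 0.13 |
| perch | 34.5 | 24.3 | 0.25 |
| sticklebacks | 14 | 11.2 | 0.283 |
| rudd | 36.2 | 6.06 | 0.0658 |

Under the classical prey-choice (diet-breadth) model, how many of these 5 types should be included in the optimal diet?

2

E/h in descending order: rudd 5.97, roach 2.22, perch 1.42, sticklebacks 1.25, bleak 0.487 kJ/s. The optimal diet is the largest prefix of this list for which every included type satisfies E_i/h_i > R on the types above it.
Rate on top 1: 1.703. roach: 2.22 > 1.703 → include.
Rate on top 2: 2.042. perch: 1.42 < 2.042 → exclude; stop.
Optimal diet: rudd, roach — 2 of 5 types.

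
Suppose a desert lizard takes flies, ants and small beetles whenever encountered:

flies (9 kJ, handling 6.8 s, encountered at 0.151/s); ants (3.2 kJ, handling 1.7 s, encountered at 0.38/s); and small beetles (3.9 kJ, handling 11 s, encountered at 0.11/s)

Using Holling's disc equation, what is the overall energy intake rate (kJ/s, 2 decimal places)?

R = Σλ_iE_i / (1 + Σλ_ih_i)
Numerator: 0.151×9 + 0.38×3.2 + 0.11×3.9 = 3.004
Denominator: 1 + 0.151×6.8 + 0.38×1.7 + 0.11×11 = 3.883
R = 3.004/3.883 = 0.7737 kJ/s

0.77 kJ/s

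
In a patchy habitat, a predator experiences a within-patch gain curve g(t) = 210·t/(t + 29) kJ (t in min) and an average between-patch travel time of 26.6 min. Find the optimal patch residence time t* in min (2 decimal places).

27.77 min

Maximise g(t)/(T+t): set derivative to zero → g'(t)(T+t) = g(t).
g'(t) = 210·29/(t + 29)². Setting 210·29/(t+29)² = 210t/[(t+29)(26.6+t)] gives 29(26.6+t) = t(t+29), so t² = 29×26.6 = 771.4.
t* = √771.4 = 27.77 min.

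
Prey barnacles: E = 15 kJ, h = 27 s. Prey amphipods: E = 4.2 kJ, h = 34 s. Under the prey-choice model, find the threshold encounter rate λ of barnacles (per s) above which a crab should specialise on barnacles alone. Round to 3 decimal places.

The zero-one rule: include amphipods iff E₂/h₂ > λE₁/(1+λh₁). Equality gives the switch point.
λE₁h₂ = E₂ + λE₂h₁ ⇒ λ = E₂/(E₁h₂ − E₂h₁) = 4.2/(510 − 113.4) = 0.01059 per s.

0.011 per s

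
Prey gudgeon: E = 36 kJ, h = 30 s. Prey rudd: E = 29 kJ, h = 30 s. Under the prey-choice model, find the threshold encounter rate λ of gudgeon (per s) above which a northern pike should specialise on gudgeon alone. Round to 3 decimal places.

At the threshold, the rate on gudgeon alone equals the profitability of rudd: λ·36/(1 + λ·30) = 29/30 = 0.9667.
Rearranging, λ(36 − 0.9667×30) = 0.9667, so λ = 0.9667/7 = 0.1381 per s.

0.138 per s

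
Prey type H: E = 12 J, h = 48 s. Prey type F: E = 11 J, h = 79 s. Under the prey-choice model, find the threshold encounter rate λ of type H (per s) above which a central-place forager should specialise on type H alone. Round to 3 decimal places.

0.026 per s

At the threshold, the rate on type H alone equals the profitability of type F: λ·12/(1 + λ·48) = 11/79 = 0.1392.
Rearranging, λ(12 − 0.1392×48) = 0.1392, so λ = 0.1392/5.316 = 0.02619 per s.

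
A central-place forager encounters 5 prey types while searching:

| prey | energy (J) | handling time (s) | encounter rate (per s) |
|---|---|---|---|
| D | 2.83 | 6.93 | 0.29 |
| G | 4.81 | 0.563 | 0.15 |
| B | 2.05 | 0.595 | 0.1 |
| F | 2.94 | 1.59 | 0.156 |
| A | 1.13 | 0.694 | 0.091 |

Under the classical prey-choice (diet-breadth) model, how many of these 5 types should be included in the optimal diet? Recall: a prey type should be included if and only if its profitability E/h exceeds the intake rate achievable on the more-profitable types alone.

Rank by E/h (J/s): G 8.54, B 3.45, F 1.85, A 1.63, D 0.408. Include each in turn until the next type's E/h falls below the running intake rate.
Rate on top 1: 0.6653. B: 3.45 > 0.6653 → include.
Rate on top 2: 0.8099. F: 1.85 > 0.8099 → include.
Rate on top 3: 0.9951. A: 1.63 > 0.9951 → include.
Rate on top 4: 1.023. D: 0.408 < 1.023 → exclude; stop.
Optimal diet: G, B, F, A — 4 of 5 types.

4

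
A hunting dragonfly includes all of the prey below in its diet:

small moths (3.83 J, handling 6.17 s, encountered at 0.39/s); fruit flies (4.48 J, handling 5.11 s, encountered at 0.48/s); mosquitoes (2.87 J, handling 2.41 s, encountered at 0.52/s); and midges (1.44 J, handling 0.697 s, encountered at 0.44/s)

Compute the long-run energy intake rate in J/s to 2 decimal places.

R = (0.39×3.83 + 0.48×4.48 + 0.52×2.87 + 0.44×1.44) / (1 + 0.39×6.17 + 0.48×5.11 + 0.52×2.41 + 0.44×0.697) = 5.77/7.419 = 0.7777 J/s.

0.78 J/s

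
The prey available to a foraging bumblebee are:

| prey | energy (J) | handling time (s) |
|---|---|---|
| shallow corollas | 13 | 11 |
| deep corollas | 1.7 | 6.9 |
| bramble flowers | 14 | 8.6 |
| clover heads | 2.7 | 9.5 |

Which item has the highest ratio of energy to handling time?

bramble flowers

Profitability E/h (J/s): shallow corollas = 13/11 = 1.18, deep corollas = 1.7/6.9 = 0.246, bramble flowers = 14/8.6 = 1.63, clover heads = 2.7/9.5 = 0.284.
Ranked: bramble flowers > shallow corollas > clover heads > deep corollas.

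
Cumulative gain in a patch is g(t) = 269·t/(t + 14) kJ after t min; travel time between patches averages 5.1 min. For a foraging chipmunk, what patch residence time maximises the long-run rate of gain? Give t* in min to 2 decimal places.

8.45 min

Maximise g(t)/(T+t): set derivative to zero → g'(t)(T+t) = g(t).
g'(t) = 269·14/(t + 14)². Setting 269·14/(t+14)² = 269t/[(t+14)(5.1+t)] gives 14(5.1+t) = t(t+14), so t² = 14×5.1 = 71.4.
t* = √71.4 = 8.45 min.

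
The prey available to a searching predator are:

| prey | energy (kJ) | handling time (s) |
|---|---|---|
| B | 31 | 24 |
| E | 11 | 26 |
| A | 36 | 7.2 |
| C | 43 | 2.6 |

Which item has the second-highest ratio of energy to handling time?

In descending order of E/h:
C: 43/2.6 = 16.5 kJ/s
A: 36/7.2 = 5 kJ/s
B: 31/24 = 1.29 kJ/s
E: 11/26 = 0.423 kJ/s

A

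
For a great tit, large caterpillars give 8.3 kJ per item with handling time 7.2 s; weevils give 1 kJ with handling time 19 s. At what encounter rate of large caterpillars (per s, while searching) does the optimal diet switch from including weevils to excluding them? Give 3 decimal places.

0.007 per s

Drop weevils once their profitability E₂/h₂ falls below the rate achievable on large caterpillars alone: E₂/h₂ = λE₁/(1 + λh₁).
Solve for λ: λE₁h₂ = E₂(1 + λh₁) → λ(E₁h₂ − E₂h₁) = E₂ → λ = E₂/(E₁h₂ − E₂h₁).
λ = 1/(8.3×19 − 1×7.2) = 1/150.5 = 0.006645 per s.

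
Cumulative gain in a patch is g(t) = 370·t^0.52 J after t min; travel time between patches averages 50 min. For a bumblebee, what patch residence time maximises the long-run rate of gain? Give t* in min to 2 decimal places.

54.17 min

Maximise g(t)/(T+t): set derivative to zero → g'(t)(T+t) = g(t).
g'(t) = 0.52·370·t^-0.48. Setting 0.52·370·t^-0.48 = 370·t^0.52/(50+t) gives 0.52(50+t) = t, so 0.48·t = 0.52×50.
t* = 0.52×50/0.48 = 54.17 min.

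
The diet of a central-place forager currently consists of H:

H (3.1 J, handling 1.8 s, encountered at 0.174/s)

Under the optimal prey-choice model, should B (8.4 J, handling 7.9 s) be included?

Yes

On H alone, R = ΣλE/(1+Σλh) = 0.5394/1.313 = 0.4108 J/s.
Profitability of B: 8.4/7.9 = 1.063 J/s.
Since 1.063 > R, including B increases the long-run rate.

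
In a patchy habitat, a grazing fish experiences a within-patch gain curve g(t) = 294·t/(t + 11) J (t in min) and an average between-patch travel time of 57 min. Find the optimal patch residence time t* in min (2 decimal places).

Maximise g(t)/(T+t): set derivative to zero → g'(t)(T+t) = g(t).
g'(t) = 294·11/(t + 11)². Setting 294·11/(t+11)² = 294t/[(t+11)(57+t)] gives 11(57+t) = t(t+11), so t² = 11×57 = 627.
t* = √627 = 25.04 min.

25.04 min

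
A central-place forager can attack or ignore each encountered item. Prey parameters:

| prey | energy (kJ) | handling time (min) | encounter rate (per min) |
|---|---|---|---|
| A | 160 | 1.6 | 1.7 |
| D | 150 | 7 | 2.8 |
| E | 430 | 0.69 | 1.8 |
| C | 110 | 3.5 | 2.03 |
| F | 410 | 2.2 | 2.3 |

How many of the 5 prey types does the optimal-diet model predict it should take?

Profitabilities (E/h, kJ/min): E 623, F 186, A 100, C 31.4, D 21.4. Add prey in this order while the next type's profitability exceeds the intake rate on those already taken.
Rate on top 1: 345.2. F: 186 < 345.2 → exclude; stop.
Optimal diet: E — 1 of 5 types.

1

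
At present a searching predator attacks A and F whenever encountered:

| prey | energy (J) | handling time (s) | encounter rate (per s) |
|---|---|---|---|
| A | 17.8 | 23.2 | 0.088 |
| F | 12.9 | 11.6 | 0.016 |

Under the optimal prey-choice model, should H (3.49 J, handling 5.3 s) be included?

On A and F alone, R = ΣλE/(1+Σλh) = 1.773/3.227 = 0.5493 J/s.
Profitability of H: 3.49/5.3 = 0.6585 J/s.
Since 0.6585 > R, including H increases the long-run rate.

Yes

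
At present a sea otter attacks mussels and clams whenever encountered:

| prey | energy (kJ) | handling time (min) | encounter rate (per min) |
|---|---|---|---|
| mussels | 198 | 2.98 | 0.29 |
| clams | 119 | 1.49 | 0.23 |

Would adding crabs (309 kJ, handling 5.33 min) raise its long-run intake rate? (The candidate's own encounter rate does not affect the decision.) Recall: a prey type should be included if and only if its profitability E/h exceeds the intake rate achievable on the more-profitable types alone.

On mussels and clams alone, R = ΣλE/(1+Σλh) = 84.79/2.207 = 38.42 kJ/min.
crabs: E/h = 309/5.33 = 57.97 kJ/min.
Since 57.97 > R, including crabs increases the long-run rate.

Yes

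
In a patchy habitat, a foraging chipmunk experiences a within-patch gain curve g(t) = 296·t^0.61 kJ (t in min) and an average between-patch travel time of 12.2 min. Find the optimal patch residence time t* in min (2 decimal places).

By the marginal value theorem, leave when the instantaneous gain rate g'(t) equals the habitat-wide average g(t)/(T + t).
g'(t) = 0.61·296·t^-0.39. Setting 0.61·296·t^-0.39 = 296·t^0.61/(12.2+t) gives 0.61(12.2+t) = t, so 0.39·t = 0.61×12.2.
t* = 0.61×12.2/0.39 = 19.08 min.

19.08 min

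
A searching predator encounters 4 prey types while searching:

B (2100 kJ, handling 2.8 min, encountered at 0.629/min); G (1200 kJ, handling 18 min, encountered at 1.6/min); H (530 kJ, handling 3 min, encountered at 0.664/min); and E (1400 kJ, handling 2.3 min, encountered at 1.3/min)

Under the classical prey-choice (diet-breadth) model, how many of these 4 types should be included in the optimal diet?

2

Rank by E/h (kJ/min): B 750, E 609, H 177, G 66.7. Include each in turn until the next type's E/h falls below the running intake rate.
Rate on top 1: 478.4. E: 609 > 478.4 → include.
Rate on top 2: 546.1. H: 177 < 546.1 → exclude; stop.
Optimal diet: B, E — 2 of 4 types.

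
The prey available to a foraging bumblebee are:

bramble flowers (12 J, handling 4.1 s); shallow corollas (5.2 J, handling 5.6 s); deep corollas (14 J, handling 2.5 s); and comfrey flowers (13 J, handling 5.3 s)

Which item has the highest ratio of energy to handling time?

In descending order of E/h:
deep corollas: 14/2.5 = 5.6 J/s
bramble flowers: 12/4.1 = 2.93 J/s
comfrey flowers: 13/5.3 = 2.45 J/s
shallow corollas: 5.2/5.6 = 0.929 J/s

deep corollas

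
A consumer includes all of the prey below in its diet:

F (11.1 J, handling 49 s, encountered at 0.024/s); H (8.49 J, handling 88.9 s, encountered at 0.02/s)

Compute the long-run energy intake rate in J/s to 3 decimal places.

R = (0.024×11.1 + 0.02×8.49) / (1 + 0.024×49 + 0.02×88.9) = 0.4362/3.954 = 0.1103 J/s.

0.110 J/s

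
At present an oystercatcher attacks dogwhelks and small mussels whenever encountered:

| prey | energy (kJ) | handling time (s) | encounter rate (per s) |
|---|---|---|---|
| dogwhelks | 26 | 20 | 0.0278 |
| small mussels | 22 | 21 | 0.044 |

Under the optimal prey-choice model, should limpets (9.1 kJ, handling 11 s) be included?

Current rate: (0.0278×26 + 0.044×22)/(1 + 0.0278×20 + 0.044×21) = 0.6818 kJ/s.
Profitability of limpets: 9.1/11 = 0.8273 kJ/s.
0.8273 > 0.6818, so adding limpets raises the average — include it.

Yes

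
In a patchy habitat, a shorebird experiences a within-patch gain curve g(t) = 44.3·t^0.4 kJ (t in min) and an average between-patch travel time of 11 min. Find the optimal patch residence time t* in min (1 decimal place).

7.3 min

Maximise g(t)/(T+t): set derivative to zero → g'(t)(T+t) = g(t).
g'(t) = 0.4·44.3·t^-0.6. Setting 0.4·44.3·t^-0.6 = 44.3·t^0.4/(11+t) gives 0.4(11+t) = t, so 0.60·t = 0.4×11.
t* = 0.4×11/0.60 = 7.333 min.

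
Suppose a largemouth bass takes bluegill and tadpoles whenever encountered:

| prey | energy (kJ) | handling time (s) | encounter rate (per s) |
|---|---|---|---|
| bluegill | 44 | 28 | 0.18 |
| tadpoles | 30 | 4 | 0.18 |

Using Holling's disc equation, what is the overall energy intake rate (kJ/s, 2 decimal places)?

R = Σλ_iE_i / (1 + Σλ_ih_i)
Numerator: 0.18×44 + 0.18×30 = 13.32
Denominator: 1 + 0.18×28 + 0.18×4 = 6.76
R = 13.32/6.76 = 1.97 kJ/s

1.97 kJ/s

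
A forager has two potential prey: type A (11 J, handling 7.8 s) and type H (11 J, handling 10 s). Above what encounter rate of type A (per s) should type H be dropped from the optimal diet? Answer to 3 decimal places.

At the threshold, the rate on type A alone equals the profitability of type H: λ·11/(1 + λ·7.8) = 11/10 = 1.1.
Rearranging, λ(11 − 1.1×7.8) = 1.1, so λ = 1.1/2.42 = 0.4545 per s.

0.455 per s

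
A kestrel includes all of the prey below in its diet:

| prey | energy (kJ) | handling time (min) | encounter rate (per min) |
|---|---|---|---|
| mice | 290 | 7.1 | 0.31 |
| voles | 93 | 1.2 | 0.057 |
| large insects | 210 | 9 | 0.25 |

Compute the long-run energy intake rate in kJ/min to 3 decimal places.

R = (0.31×290 + 0.057×93 + 0.25×210) / (1 + 0.31×7.1 + 0.057×1.2 + 0.25×9) = 147.7/5.519 = 26.76 kJ/min.

26.760 kJ/min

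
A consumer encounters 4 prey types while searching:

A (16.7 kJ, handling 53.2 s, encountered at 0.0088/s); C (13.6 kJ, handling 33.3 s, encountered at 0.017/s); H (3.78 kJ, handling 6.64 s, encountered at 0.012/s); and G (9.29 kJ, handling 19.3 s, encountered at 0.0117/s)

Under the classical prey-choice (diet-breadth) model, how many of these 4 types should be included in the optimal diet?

4

Rank by E/h (kJ/s): H 0.569, G 0.481, C 0.408, A 0.314. Include each in turn until the next type's E/h falls below the running intake rate.
Rate on top 1: 0.04201. G: 0.481 > 0.04201 → include.
Rate on top 2: 0.118. C: 0.408 > 0.118 → include.
Rate on top 3: 0.2058. A: 0.314 > 0.2058 → include.
Optimal diet: H, G, C, A — 4 of 4 types.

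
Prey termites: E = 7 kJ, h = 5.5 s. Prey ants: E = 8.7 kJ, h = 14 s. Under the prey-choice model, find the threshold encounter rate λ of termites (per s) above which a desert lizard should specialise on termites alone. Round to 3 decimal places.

The zero-one rule: include ants iff E₂/h₂ > λE₁/(1+λh₁). Equality gives the switch point.
λE₁h₂ = E₂ + λE₂h₁ ⇒ λ = E₂/(E₁h₂ − E₂h₁) = 8.7/(98 − 47.85) = 0.1735 per s.

0.173 per s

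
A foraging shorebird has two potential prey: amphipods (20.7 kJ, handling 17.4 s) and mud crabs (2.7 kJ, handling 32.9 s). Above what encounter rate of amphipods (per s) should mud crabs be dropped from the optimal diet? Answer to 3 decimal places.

At the threshold, the rate on amphipods alone equals the profitability of mud crabs: λ·20.7/(1 + λ·17.4) = 2.7/32.9 = 0.08207.
Rearranging, λ(20.7 − 0.08207×17.4) = 0.08207, so λ = 0.08207/19.27 = 0.004258 per s.

0.004 per s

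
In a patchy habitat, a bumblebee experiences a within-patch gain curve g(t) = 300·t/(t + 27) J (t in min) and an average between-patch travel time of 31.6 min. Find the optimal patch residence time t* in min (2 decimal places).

By the marginal value theorem, leave when the instantaneous gain rate g'(t) equals the habitat-wide average g(t)/(T + t).
g'(t) = 300·27/(t + 27)². Setting 300·27/(t+27)² = 300t/[(t+27)(31.6+t)] gives 27(31.6+t) = t(t+27), so t² = 27×31.6 = 853.2.
t* = √853.2 = 29.21 min.

29.21 min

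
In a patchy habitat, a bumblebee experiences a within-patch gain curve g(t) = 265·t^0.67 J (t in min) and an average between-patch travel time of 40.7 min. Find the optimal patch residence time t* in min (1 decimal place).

Maximise g(t)/(T+t): set derivative to zero → g'(t)(T+t) = g(t).
g'(t) = 0.67·265·t^-0.33. Setting 0.67·265·t^-0.33 = 265·t^0.67/(40.7+t) gives 0.67(40.7+t) = t, so 0.33·t = 0.67×40.7.
t* = 0.67×40.7/0.33 = 82.63 min.

82.6 min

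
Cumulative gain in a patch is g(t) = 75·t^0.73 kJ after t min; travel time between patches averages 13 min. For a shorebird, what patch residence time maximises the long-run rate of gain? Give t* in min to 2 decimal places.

Maximise g(t)/(T+t): set derivative to zero → g'(t)(T+t) = g(t).
g'(t) = 0.73·75·t^-0.27. Setting 0.73·75·t^-0.27 = 75·t^0.73/(13+t) gives 0.73(13+t) = t, so 0.27·t = 0.73×13.
t* = 0.73×13/0.27 = 35.15 min.

35.15 min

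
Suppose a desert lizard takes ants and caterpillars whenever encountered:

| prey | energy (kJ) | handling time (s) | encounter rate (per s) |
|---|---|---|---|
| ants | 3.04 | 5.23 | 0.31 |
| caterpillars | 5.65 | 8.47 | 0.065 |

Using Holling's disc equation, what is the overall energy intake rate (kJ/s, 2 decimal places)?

Energy encountered per unit search time: 0.31×3.04 + 0.065×5.65 = 1.31 kJ/s.
Handling time per unit search time: 0.31×5.23 + 0.065×8.47 = 2.172.
Rate = 1.31/(1 + 2.172) = 0.4129 kJ/s.

0.41 kJ/s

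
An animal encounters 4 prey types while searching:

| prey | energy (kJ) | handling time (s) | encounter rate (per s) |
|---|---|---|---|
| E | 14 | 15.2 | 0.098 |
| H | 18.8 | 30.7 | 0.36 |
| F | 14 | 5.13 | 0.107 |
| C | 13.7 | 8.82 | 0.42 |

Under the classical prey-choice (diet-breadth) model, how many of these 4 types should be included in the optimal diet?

2

E/h in descending order: F 2.73, C 1.55, E 0.921, H 0.612 kJ/s. The optimal diet is the largest prefix of this list for which every included type satisfies E_i/h_i > R on the types above it.
Rate on top 1: 0.9671. C: 1.55 > 0.9671 → include.
Rate on top 2: 1.38. E: 0.921 < 1.38 → exclude; stop.
Optimal diet: F, C — 2 of 4 types.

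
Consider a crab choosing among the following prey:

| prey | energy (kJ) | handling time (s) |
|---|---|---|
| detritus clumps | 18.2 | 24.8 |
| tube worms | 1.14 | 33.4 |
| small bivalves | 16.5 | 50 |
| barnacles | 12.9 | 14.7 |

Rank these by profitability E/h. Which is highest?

Profitability E/h (kJ/s): detritus clumps = 18.2/24.8 = 0.734, tube worms = 1.14/33.4 = 0.0341, small bivalves = 16.5/50 = 0.33, barnacles = 12.9/14.7 = 0.878.
Ranked: barnacles > detritus clumps > small bivalves > tube worms.

barnacles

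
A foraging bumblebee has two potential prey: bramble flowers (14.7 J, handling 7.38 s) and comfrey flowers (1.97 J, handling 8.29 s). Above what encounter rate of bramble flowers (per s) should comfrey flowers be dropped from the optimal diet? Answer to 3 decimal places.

0.018 per s

Drop comfrey flowers once their profitability E₂/h₂ falls below the rate achievable on bramble flowers alone: E₂/h₂ = λE₁/(1 + λh₁).
Solve for λ: λE₁h₂ = E₂(1 + λh₁) → λ(E₁h₂ − E₂h₁) = E₂ → λ = E₂/(E₁h₂ − E₂h₁).
λ = 1.97/(14.7×8.29 − 1.97×7.38) = 1.97/107.3 = 0.01836 per s.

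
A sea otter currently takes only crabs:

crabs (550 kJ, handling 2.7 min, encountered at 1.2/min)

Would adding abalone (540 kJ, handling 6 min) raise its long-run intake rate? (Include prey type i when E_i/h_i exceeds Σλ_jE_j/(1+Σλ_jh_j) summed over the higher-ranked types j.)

Intake rate on the current diet: R = (1.2×550) / (1 + 1.2×2.7) = 660/4.24 = 155.7 kJ/min.
Profitability of abalone: 540/6 = 90 kJ/min.
90 < 155.7, so adding abalone would lower the average — exclude it.

No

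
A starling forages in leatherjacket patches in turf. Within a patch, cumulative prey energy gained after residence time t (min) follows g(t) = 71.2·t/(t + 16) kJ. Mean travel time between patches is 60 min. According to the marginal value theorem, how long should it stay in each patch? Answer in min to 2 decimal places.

30.98 min

Optimal t* satisfies g'(t*) = g(t*)/(T + t*).
g'(t) = 71.2·16/(t + 16)². Setting 71.2·16/(t+16)² = 71.2t/[(t+16)(60+t)] gives 16(60+t) = t(t+16), so t² = 16×60 = 960.
t* = √960 = 30.98 min.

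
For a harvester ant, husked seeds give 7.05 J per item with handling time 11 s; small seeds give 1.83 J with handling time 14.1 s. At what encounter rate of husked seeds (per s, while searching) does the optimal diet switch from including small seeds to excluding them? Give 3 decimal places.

0.023 per s

The zero-one rule: include small seeds iff E₂/h₂ > λE₁/(1+λh₁). Equality gives the switch point.
λE₁h₂ = E₂ + λE₂h₁ ⇒ λ = E₂/(E₁h₂ − E₂h₁) = 1.83/(99.41 − 20.13) = 0.02308 per s.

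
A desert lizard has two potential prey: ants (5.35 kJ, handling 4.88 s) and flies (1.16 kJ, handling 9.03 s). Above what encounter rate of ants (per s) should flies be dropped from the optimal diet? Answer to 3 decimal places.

The zero-one rule: include flies iff E₂/h₂ > λE₁/(1+λh₁). Equality gives the switch point.
λE₁h₂ = E₂ + λE₂h₁ ⇒ λ = E₂/(E₁h₂ − E₂h₁) = 1.16/(48.31 − 5.661) = 0.0272 per s.

0.027 per s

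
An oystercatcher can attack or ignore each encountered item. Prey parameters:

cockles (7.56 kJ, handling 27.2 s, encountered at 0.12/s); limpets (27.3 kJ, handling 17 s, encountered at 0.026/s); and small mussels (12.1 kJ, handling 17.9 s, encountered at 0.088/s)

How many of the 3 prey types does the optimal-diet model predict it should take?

2

Rank by E/h (kJ/s): limpets 1.61, small mussels 0.676, cockles 0.278. Include each in turn until the next type's E/h falls below the running intake rate.
Rate on top 1: 0.4922. small mussels: 0.676 > 0.4922 → include.
Rate on top 2: 0.5882. cockles: 0.278 < 0.5882 → exclude; stop.
Optimal diet: limpets, small mussels — 2 of 3 types.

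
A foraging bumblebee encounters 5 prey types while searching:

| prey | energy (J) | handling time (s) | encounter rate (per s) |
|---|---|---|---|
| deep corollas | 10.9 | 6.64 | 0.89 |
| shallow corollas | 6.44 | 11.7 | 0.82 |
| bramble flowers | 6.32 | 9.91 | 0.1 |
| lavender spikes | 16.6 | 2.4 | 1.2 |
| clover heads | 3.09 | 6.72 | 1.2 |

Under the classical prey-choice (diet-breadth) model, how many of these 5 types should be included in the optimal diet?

E/h in descending order: lavender spikes 6.92, deep corollas 1.64, bramble flowers 0.638, shallow corollas 0.55, clover heads 0.46 J/s. The optimal diet is the largest prefix of this list for which every included type satisfies E_i/h_i > R on the types above it.
Rate on top 1: 5.134. deep corollas: 1.64 < 5.134 → exclude; stop.
Optimal diet: lavender spikes — 1 of 5 types.

1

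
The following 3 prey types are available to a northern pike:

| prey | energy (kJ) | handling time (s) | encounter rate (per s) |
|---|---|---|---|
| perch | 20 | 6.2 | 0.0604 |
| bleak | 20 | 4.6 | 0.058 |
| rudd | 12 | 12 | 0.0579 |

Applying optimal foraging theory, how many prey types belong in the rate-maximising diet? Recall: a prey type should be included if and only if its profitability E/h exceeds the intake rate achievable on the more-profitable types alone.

E/h in descending order: bleak 4.35, perch 3.23, rudd 1 kJ/s. The optimal diet is the largest prefix of this list for which every included type satisfies E_i/h_i > R on the types above it.
Rate on top 1: 0.9157. perch: 3.23 > 0.9157 → include.
Rate on top 2: 1.443. rudd: 1 < 1.443 → exclude; stop.
Optimal diet: bleak, perch — 2 of 3 types.

2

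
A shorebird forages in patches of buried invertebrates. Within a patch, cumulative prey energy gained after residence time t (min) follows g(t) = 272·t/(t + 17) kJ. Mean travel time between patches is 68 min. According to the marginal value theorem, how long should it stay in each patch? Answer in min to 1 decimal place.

34.0 min

Optimal t* satisfies g'(t*) = g(t*)/(T + t*).
g'(t) = 272·17/(t + 17)². Setting 272·17/(t+17)² = 272t/[(t+17)(68+t)] gives 17(68+t) = t(t+17), so t² = 17×68 = 1156.
t* = √1156 = 34 min.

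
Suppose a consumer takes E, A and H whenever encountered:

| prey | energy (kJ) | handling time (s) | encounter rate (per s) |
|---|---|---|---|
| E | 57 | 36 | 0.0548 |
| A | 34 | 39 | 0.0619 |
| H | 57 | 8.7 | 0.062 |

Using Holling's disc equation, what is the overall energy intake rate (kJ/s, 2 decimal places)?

R = (0.0548×57 + 0.0619×34 + 0.062×57) / (1 + 0.0548×36 + 0.0619×39 + 0.062×8.7) = 8.762/5.926 = 1.479 kJ/s.

1.48 kJ/s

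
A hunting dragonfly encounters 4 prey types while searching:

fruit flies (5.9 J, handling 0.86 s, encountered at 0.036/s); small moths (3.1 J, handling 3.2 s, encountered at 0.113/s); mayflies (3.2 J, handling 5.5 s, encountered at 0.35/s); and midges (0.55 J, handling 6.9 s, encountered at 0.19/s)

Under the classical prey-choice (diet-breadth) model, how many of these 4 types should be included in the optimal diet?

3

Profitabilities (E/h, J/s): fruit flies 6.86, small moths 0.969, mayflies 0.582, midges 0.0797. Add prey in this order while the next type's profitability exceeds the intake rate on those already taken.
Rate on top 1: 0.206. small moths: 0.969 > 0.206 → include.
Rate on top 2: 0.4041. mayflies: 0.582 > 0.4041 → include.
Rate on top 3: 0.5072. midges: 0.0797 < 0.5072 → exclude; stop.
Optimal diet: fruit flies, small moths, mayflies — 3 of 4 types.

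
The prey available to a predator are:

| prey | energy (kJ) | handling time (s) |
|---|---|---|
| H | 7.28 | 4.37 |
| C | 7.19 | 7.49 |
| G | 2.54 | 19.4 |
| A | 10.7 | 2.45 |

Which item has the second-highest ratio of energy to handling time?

H

Profitability E/h (kJ/s): H = 7.28/4.37 = 1.67, C = 7.19/7.49 = 0.96, G = 2.54/19.4 = 0.131, A = 10.7/2.45 = 4.37.
Ranked: A > H > C > G.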